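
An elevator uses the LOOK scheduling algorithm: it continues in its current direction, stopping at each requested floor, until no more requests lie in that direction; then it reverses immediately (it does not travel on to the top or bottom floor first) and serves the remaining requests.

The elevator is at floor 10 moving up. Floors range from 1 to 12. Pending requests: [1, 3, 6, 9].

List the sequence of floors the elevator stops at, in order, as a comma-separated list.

Current: 10, moving UP
Serve above first (ascending): []
Then reverse, serve below (descending): [9, 6, 3, 1]

Answer: 9, 6, 3, 1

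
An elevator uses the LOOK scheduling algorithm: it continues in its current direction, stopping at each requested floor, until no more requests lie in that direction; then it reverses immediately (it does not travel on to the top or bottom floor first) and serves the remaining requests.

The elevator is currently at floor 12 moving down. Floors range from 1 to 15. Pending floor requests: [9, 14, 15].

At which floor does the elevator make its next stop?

Answer: 9

Derivation:
Current floor: 12, direction: down
Requests above: [14, 15]
Requests below: [9]
Moving down and requests lie below → nearest below is max([9]) = 9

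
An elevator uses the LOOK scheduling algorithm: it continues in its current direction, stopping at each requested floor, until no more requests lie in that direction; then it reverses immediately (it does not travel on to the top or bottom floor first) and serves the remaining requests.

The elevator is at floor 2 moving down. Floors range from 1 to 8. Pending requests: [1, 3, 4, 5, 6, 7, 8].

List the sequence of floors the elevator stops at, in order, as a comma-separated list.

Answer: 1, 3, 4, 5, 6, 7, 8

Derivation:
Current: 2, moving DOWN
Serve below first (descending): [1]
Then reverse, serve above (ascending): [3, 4, 5, 6, 7, 8]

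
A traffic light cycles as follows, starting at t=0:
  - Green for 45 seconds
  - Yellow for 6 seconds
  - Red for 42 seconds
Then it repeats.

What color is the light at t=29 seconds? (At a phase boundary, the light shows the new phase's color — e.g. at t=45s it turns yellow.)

Cycle length = 45 + 6 + 42 = 93s
t = 29, phase_t = 29 mod 93 = 29
29 < 45 (green end) → GREEN

Answer: green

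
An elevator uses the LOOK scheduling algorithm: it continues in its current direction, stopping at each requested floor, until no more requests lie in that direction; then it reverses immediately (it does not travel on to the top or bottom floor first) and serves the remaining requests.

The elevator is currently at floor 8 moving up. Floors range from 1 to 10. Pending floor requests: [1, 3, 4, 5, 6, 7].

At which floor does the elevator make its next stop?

Current floor: 8, direction: up
Requests above: []
Requests below: [1, 3, 4, 5, 6, 7]
Moving up but no requests above → reverse; nearest below is max([1, 3, 4, 5, 6, 7]) = 7

Answer: 7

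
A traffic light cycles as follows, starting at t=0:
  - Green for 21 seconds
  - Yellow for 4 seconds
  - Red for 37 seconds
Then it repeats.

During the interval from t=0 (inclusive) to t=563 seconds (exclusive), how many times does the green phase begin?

Answer: 10

Derivation:
Cycle = 21+4+37 = 62s
green phase starts at t = k*62 + 0 for k=0,1,2,...
Need k*62+0 < 563 → k < 9.081
k ∈ {0, ..., 9} → 10 starts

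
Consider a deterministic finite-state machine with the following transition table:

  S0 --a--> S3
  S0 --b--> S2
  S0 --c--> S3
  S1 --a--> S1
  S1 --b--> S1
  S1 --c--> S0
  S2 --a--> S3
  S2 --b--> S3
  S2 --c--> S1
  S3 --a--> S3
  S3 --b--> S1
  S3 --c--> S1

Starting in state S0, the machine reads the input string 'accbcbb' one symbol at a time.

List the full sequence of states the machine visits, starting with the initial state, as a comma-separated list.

Start: S0
  read 'a': S0 --a--> S3
  read 'c': S3 --c--> S1
  read 'c': S1 --c--> S0
  read 'b': S0 --b--> S2
  read 'c': S2 --c--> S1
  read 'b': S1 --b--> S1
  read 'b': S1 --b--> S1

Answer: S0, S3, S1, S0, S2, S1, S1, S1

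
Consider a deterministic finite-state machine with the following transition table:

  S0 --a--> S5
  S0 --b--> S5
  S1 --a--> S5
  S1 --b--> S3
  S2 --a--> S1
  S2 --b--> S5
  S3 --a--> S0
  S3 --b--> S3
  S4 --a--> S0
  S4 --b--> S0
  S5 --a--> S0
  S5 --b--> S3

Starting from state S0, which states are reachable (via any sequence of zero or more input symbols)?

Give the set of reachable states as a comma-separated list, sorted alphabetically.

BFS from S0:
  visit S0: S0--a-->S5 (new), S0--b-->S5 (seen)
  visit S5: S5--a-->S0 (seen), S5--b-->S3 (new)
  visit S3: S3--a-->S0 (seen), S3--b-->S3 (seen)

Answer: S0, S3, S5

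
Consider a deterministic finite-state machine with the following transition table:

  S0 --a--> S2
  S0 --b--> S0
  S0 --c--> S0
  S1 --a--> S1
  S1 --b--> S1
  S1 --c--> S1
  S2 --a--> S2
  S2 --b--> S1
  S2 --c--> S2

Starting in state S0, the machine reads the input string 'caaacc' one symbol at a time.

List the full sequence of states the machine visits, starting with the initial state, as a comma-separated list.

Answer: S0, S0, S2, S2, S2, S2, S2

Derivation:
Start: S0
  read 'c': S0 --c--> S0
  read 'a': S0 --a--> S2
  read 'a': S2 --a--> S2
  read 'a': S2 --a--> S2
  read 'c': S2 --c--> S2
  read 'c': S2 --c--> S2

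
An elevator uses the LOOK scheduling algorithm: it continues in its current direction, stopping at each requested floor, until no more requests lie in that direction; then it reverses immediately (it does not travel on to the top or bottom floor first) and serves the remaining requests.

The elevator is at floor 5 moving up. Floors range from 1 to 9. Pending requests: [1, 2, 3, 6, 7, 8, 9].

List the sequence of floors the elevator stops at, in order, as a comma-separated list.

Current: 5, moving UP
Serve above first (ascending): [6, 7, 8, 9]
Then reverse, serve below (descending): [3, 2, 1]

Answer: 6, 7, 8, 9, 3, 2, 1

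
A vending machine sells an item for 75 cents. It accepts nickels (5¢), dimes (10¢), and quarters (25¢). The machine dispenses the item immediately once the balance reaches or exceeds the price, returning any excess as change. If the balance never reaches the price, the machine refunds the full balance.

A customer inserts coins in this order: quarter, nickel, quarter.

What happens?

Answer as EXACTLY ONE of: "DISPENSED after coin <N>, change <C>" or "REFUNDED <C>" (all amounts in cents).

Answer: REFUNDED 55

Derivation:
Price: 75¢
Coin 1 (quarter, 25¢): balance = 25¢
Coin 2 (nickel, 5¢): balance = 30¢
Coin 3 (quarter, 25¢): balance = 55¢
All coins inserted, balance 55¢ < price 75¢ → REFUND 55¢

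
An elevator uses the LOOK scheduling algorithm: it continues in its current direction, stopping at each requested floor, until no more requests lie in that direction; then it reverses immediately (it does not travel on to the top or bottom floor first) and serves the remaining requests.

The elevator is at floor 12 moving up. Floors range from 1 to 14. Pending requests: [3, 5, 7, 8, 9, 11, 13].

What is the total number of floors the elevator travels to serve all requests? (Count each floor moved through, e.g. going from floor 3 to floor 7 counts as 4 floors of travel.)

Start at floor 12 moving up, LOOK stop order: [13, 11, 9, 8, 7, 5, 3]
  12 → 13: |13-12| = 1, total = 1
  13 → 11: |11-13| = 2, total = 3
  11 → 9: |9-11| = 2, total = 5
  9 → 8: |8-9| = 1, total = 6
  8 → 7: |7-8| = 1, total = 7
  7 → 5: |5-7| = 2, total = 9
  5 → 3: |3-5| = 2, total = 11

Answer: 11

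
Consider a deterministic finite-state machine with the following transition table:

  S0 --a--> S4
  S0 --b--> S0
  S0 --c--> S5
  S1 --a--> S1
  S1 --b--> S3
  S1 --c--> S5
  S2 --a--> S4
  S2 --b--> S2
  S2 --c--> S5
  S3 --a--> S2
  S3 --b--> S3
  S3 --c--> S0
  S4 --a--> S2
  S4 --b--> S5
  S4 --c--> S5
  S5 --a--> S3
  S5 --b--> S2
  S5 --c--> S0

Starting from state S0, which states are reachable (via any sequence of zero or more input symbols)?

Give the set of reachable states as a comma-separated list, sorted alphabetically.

BFS from S0:
  visit S0: S0--a-->S4 (new), S0--b-->S0 (seen), S0--c-->S5 (new)
  visit S4: S4--a-->S2 (new), S4--b-->S5 (seen), S4--c-->S5 (seen)
  visit S5: S5--a-->S3 (new), S5--b-->S2 (seen), S5--c-->S0 (seen)
  visit S2: S2--a-->S4 (seen), S2--b-->S2 (seen), S2--c-->S5 (seen)
  visit S3: S3--a-->S2 (seen), S3--b-->S3 (seen), S3--c-->S0 (seen)

Answer: S0, S2, S3, S4, S5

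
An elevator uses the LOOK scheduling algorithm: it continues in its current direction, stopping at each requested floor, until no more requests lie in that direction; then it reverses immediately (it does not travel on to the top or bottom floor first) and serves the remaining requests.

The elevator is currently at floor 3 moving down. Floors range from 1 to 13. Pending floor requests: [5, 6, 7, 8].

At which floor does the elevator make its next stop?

Current floor: 3, direction: down
Requests above: [5, 6, 7, 8]
Requests below: []
Moving down but no requests below → reverse; nearest above is min([5, 6, 7, 8]) = 5

Answer: 5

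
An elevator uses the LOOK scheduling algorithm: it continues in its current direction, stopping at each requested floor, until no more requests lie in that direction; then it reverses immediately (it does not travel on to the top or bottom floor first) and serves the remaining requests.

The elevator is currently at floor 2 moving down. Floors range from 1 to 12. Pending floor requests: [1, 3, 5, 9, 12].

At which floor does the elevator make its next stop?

Current floor: 2, direction: down
Requests above: [3, 5, 9, 12]
Requests below: [1]
Moving down and requests lie below → nearest below is max([1]) = 1

Answer: 1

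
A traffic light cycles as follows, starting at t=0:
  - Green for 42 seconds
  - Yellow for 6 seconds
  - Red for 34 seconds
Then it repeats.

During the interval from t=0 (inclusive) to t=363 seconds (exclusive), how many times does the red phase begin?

Answer: 4

Derivation:
Cycle = 42+6+34 = 82s
red phase starts at t = k*82 + 48 for k=0,1,2,...
Need k*82+48 < 363 → k < 3.841
k ∈ {0, ..., 3} → 4 starts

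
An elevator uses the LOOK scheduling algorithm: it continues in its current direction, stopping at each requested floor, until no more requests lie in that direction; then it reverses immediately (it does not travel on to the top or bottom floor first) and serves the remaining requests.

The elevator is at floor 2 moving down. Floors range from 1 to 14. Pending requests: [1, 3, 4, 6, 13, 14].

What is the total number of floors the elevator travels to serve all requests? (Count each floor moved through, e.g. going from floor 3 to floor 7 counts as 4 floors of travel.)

Answer: 14

Derivation:
Start at floor 2 moving down, LOOK stop order: [1, 3, 4, 6, 13, 14]
  2 → 1: |1-2| = 1, total = 1
  1 → 3: |3-1| = 2, total = 3
  3 → 4: |4-3| = 1, total = 4
  4 → 6: |6-4| = 2, total = 6
  6 → 13: |13-6| = 7, total = 13
  13 → 14: |14-13| = 1, total = 14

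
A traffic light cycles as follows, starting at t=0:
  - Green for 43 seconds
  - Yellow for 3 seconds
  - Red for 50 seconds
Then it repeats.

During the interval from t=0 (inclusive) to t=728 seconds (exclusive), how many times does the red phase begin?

Cycle = 43+3+50 = 96s
red phase starts at t = k*96 + 46 for k=0,1,2,...
Need k*96+46 < 728 → k < 7.104
k ∈ {0, ..., 7} → 8 starts

Answer: 8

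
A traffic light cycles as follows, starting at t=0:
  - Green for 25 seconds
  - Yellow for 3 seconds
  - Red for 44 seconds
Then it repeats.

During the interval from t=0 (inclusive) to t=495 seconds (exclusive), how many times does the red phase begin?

Cycle = 25+3+44 = 72s
red phase starts at t = k*72 + 28 for k=0,1,2,...
Need k*72+28 < 495 → k < 6.486
k ∈ {0, ..., 6} → 7 starts

Answer: 7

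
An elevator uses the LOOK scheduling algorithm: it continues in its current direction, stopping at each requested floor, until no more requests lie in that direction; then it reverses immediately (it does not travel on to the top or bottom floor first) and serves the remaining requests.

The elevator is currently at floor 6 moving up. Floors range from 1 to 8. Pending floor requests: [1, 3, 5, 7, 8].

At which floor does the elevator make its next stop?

Current floor: 6, direction: up
Requests above: [7, 8]
Requests below: [1, 3, 5]
Moving up and requests lie above → nearest above is min([7, 8]) = 7

Answer: 7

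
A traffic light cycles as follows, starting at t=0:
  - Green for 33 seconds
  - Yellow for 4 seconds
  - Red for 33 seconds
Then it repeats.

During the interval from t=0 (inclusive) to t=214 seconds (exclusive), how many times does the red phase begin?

Answer: 3

Derivation:
Cycle = 33+4+33 = 70s
red phase starts at t = k*70 + 37 for k=0,1,2,...
Need k*70+37 < 214 → k < 2.529
k ∈ {0, ..., 2} → 3 starts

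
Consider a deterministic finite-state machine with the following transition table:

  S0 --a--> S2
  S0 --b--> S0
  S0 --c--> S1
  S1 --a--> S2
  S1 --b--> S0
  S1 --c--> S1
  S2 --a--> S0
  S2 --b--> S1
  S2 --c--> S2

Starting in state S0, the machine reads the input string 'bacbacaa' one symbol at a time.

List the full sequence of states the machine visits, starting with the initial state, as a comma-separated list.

Answer: S0, S0, S2, S2, S1, S2, S2, S0, S2

Derivation:
Start: S0
  read 'b': S0 --b--> S0
  read 'a': S0 --a--> S2
  read 'c': S2 --c--> S2
  read 'b': S2 --b--> S1
  read 'a': S1 --a--> S2
  read 'c': S2 --c--> S2
  read 'a': S2 --a--> S0
  read 'a': S0 --a--> S2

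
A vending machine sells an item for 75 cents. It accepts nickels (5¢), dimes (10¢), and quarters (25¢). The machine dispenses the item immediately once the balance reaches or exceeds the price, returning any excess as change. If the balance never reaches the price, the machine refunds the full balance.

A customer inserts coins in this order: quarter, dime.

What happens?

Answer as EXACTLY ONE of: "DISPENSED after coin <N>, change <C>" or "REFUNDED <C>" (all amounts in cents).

Price: 75¢
Coin 1 (quarter, 25¢): balance = 25¢
Coin 2 (dime, 10¢): balance = 35¢
All coins inserted, balance 35¢ < price 75¢ → REFUND 35¢

Answer: REFUNDED 35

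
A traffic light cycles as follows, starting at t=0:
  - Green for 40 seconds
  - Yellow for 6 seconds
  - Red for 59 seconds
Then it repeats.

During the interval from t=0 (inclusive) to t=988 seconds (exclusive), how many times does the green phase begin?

Answer: 10

Derivation:
Cycle = 40+6+59 = 105s
green phase starts at t = k*105 + 0 for k=0,1,2,...
Need k*105+0 < 988 → k < 9.410
k ∈ {0, ..., 9} → 10 starts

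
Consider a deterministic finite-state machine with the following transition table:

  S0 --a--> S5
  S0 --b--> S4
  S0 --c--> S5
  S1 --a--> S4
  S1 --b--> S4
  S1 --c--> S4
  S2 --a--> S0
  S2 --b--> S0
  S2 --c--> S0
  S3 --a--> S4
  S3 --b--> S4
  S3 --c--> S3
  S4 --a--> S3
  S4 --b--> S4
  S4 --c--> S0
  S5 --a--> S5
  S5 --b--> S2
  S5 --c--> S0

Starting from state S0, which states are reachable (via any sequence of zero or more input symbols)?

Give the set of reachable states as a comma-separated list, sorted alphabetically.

BFS from S0:
  visit S0: S0--a-->S5 (new), S0--b-->S4 (new), S0--c-->S5 (seen)
  visit S5: S5--a-->S5 (seen), S5--b-->S2 (new), S5--c-->S0 (seen)
  visit S4: S4--a-->S3 (new), S4--b-->S4 (seen), S4--c-->S0 (seen)
  visit S2: S2--a-->S0 (seen), S2--b-->S0 (seen), S2--c-->S0 (seen)
  visit S3: S3--a-->S4 (seen), S3--b-->S4 (seen), S3--c-->S3 (seen)

Answer: S0, S2, S3, S4, S5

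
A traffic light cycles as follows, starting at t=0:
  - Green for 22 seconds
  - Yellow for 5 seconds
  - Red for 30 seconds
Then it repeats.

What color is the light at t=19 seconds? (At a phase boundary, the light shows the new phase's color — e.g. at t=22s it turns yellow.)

Answer: green

Derivation:
Cycle length = 22 + 5 + 30 = 57s
t = 19, phase_t = 19 mod 57 = 19
19 < 22 (green end) → GREEN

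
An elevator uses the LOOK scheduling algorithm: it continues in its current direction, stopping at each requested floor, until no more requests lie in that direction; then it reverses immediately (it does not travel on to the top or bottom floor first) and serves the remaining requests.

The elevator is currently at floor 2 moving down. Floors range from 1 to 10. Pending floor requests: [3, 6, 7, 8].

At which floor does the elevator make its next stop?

Answer: 3

Derivation:
Current floor: 2, direction: down
Requests above: [3, 6, 7, 8]
Requests below: []
Moving down but no requests below → reverse; nearest above is min([3, 6, 7, 8]) = 3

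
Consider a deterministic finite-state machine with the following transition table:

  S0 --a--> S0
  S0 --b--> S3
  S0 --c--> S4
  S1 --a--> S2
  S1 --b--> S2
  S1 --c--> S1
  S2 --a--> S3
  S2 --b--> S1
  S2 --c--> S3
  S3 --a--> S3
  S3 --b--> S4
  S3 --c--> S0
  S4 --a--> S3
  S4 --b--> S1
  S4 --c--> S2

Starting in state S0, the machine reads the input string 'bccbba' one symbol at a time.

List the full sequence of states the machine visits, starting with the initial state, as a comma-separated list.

Answer: S0, S3, S0, S4, S1, S2, S3

Derivation:
Start: S0
  read 'b': S0 --b--> S3
  read 'c': S3 --c--> S0
  read 'c': S0 --c--> S4
  read 'b': S4 --b--> S1
  read 'b': S1 --b--> S2
  read 'a': S2 --a--> S3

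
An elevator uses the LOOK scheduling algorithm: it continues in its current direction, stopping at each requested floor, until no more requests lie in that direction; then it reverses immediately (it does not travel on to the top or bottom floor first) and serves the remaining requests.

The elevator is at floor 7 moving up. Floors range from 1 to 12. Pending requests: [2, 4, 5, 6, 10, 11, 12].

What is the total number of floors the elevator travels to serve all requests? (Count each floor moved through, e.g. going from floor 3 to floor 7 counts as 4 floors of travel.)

Answer: 15

Derivation:
Start at floor 7 moving up, LOOK stop order: [10, 11, 12, 6, 5, 4, 2]
  7 → 10: |10-7| = 3, total = 3
  10 → 11: |11-10| = 1, total = 4
  11 → 12: |12-11| = 1, total = 5
  12 → 6: |6-12| = 6, total = 11
  6 → 5: |5-6| = 1, total = 12
  5 → 4: |4-5| = 1, total = 13
  4 → 2: |2-4| = 2, total = 15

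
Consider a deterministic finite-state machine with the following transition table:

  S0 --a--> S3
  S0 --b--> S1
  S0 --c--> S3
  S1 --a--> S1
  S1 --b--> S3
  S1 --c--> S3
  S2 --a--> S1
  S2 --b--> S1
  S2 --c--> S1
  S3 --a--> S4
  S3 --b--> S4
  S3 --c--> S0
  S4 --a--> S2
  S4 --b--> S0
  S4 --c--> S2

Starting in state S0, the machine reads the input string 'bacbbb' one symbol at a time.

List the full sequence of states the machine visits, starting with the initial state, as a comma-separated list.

Start: S0
  read 'b': S0 --b--> S1
  read 'a': S1 --a--> S1
  read 'c': S1 --c--> S3
  read 'b': S3 --b--> S4
  read 'b': S4 --b--> S0
  read 'b': S0 --b--> S1

Answer: S0, S1, S1, S3, S4, S0, S1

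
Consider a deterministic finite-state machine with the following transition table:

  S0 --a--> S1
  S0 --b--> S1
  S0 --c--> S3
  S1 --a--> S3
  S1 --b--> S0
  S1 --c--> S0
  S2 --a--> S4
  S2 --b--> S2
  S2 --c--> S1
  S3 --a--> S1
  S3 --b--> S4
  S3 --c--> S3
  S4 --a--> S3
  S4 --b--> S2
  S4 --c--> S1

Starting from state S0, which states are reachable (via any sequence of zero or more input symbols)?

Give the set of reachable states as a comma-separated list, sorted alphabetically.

BFS from S0:
  visit S0: S0--a-->S1 (new), S0--b-->S1 (seen), S0--c-->S3 (new)
  visit S1: S1--a-->S3 (seen), S1--b-->S0 (seen), S1--c-->S0 (seen)
  visit S3: S3--a-->S1 (seen), S3--b-->S4 (new), S3--c-->S3 (seen)
  visit S4: S4--a-->S3 (seen), S4--b-->S2 (new), S4--c-->S1 (seen)
  visit S2: S2--a-->S4 (seen), S2--b-->S2 (seen), S2--c-->S1 (seen)

Answer: S0, S1, S2, S3, S4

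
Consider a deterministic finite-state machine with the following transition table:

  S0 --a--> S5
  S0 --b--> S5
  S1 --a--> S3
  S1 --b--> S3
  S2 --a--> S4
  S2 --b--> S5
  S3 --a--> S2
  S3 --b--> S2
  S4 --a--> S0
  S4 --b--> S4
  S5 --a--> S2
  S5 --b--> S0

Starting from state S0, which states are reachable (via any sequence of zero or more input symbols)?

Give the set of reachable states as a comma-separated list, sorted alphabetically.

BFS from S0:
  visit S0: S0--a-->S5 (new), S0--b-->S5 (seen)
  visit S5: S5--a-->S2 (new), S5--b-->S0 (seen)
  visit S2: S2--a-->S4 (new), S2--b-->S5 (seen)
  visit S4: S4--a-->S0 (seen), S4--b-->S4 (seen)

Answer: S0, S2, S4, S5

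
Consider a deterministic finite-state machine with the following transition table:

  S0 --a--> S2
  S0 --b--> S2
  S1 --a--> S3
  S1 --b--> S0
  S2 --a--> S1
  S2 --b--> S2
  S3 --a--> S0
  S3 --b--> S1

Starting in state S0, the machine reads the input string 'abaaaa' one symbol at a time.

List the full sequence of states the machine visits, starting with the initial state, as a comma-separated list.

Answer: S0, S2, S2, S1, S3, S0, S2

Derivation:
Start: S0
  read 'a': S0 --a--> S2
  read 'b': S2 --b--> S2
  read 'a': S2 --a--> S1
  read 'a': S1 --a--> S3
  read 'a': S3 --a--> S0
  read 'a': S0 --a--> S2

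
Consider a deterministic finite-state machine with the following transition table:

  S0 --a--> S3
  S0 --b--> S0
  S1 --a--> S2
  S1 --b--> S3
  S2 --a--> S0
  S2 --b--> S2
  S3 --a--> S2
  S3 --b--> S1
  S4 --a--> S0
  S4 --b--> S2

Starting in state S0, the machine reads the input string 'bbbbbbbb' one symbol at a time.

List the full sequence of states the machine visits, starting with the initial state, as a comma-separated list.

Start: S0
  read 'b': S0 --b--> S0
  read 'b': S0 --b--> S0
  read 'b': S0 --b--> S0
  read 'b': S0 --b--> S0
  read 'b': S0 --b--> S0
  read 'b': S0 --b--> S0
  read 'b': S0 --b--> S0
  read 'b': S0 --b--> S0

Answer: S0, S0, S0, S0, S0, S0, S0, S0, S0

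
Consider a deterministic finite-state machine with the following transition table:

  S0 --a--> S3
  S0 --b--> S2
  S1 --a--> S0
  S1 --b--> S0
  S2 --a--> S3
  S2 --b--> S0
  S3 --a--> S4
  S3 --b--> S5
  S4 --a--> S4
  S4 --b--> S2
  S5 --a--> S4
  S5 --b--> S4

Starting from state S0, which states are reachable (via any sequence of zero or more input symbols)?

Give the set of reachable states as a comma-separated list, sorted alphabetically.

BFS from S0:
  visit S0: S0--a-->S3 (new), S0--b-->S2 (new)
  visit S3: S3--a-->S4 (new), S3--b-->S5 (new)
  visit S2: S2--a-->S3 (seen), S2--b-->S0 (seen)
  visit S4: S4--a-->S4 (seen), S4--b-->S2 (seen)
  visit S5: S5--a-->S4 (seen), S5--b-->S4 (seen)

Answer: S0, S2, S3, S4, S5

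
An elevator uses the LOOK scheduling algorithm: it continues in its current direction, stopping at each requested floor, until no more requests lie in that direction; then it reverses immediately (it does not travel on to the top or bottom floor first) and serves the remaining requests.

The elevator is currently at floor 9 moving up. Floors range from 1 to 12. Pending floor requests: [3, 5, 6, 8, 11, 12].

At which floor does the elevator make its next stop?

Current floor: 9, direction: up
Requests above: [11, 12]
Requests below: [3, 5, 6, 8]
Moving up and requests lie above → nearest above is min([11, 12]) = 11

Answer: 11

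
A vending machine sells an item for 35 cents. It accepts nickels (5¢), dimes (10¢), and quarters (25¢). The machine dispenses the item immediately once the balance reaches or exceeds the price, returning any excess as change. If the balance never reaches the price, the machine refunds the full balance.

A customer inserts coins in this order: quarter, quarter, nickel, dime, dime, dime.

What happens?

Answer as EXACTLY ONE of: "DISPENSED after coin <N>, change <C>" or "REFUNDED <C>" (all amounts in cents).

Price: 35¢
Coin 1 (quarter, 25¢): balance = 25¢
Coin 2 (quarter, 25¢): balance = 50¢
  → balance >= price → DISPENSE, change = 50 - 35 = 15¢

Answer: DISPENSED after coin 2, change 15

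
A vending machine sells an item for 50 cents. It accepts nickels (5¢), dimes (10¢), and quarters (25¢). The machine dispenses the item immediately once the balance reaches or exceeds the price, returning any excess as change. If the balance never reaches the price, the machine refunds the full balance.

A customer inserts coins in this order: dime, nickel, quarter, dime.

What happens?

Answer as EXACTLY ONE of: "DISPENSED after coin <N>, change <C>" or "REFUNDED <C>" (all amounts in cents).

Price: 50¢
Coin 1 (dime, 10¢): balance = 10¢
Coin 2 (nickel, 5¢): balance = 15¢
Coin 3 (quarter, 25¢): balance = 40¢
Coin 4 (dime, 10¢): balance = 50¢
  → balance >= price → DISPENSE, change = 50 - 50 = 0¢

Answer: DISPENSED after coin 4, change 0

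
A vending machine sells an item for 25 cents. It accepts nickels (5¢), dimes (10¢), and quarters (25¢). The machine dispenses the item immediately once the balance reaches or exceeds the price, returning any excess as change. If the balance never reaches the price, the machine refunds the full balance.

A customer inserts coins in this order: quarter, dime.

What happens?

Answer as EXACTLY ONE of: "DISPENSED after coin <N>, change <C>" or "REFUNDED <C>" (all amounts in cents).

Answer: DISPENSED after coin 1, change 0

Derivation:
Price: 25¢
Coin 1 (quarter, 25¢): balance = 25¢
  → balance >= price → DISPENSE, change = 25 - 25 = 0¢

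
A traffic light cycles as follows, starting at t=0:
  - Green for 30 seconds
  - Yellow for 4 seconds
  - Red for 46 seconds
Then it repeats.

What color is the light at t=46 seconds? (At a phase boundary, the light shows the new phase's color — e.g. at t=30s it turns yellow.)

Answer: red

Derivation:
Cycle length = 30 + 4 + 46 = 80s
t = 46, phase_t = 46 mod 80 = 46
46 >= 34 → RED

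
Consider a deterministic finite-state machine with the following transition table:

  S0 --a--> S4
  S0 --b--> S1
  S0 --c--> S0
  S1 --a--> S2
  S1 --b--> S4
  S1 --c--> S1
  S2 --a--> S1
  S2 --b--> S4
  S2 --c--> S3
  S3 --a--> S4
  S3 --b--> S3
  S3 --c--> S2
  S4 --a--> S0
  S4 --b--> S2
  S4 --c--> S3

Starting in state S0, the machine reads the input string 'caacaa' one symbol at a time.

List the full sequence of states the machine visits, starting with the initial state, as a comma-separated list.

Start: S0
  read 'c': S0 --c--> S0
  read 'a': S0 --a--> S4
  read 'a': S4 --a--> S0
  read 'c': S0 --c--> S0
  read 'a': S0 --a--> S4
  read 'a': S4 --a--> S0

Answer: S0, S0, S4, S0, S0, S4, S0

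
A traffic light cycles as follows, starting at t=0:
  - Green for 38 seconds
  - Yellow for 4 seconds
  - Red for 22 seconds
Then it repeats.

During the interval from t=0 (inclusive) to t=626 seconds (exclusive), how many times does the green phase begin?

Cycle = 38+4+22 = 64s
green phase starts at t = k*64 + 0 for k=0,1,2,...
Need k*64+0 < 626 → k < 9.781
k ∈ {0, ..., 9} → 10 starts

Answer: 10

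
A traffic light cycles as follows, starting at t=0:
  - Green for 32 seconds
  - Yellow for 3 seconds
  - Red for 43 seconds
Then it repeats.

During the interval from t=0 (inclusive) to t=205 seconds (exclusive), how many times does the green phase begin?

Answer: 3

Derivation:
Cycle = 32+3+43 = 78s
green phase starts at t = k*78 + 0 for k=0,1,2,...
Need k*78+0 < 205 → k < 2.628
k ∈ {0, ..., 2} → 3 starts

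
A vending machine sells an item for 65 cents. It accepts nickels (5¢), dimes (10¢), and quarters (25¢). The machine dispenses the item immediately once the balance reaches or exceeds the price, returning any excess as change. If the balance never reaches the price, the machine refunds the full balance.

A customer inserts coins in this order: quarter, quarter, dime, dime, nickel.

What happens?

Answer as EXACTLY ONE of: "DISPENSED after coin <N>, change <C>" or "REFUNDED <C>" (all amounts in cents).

Answer: DISPENSED after coin 4, change 5

Derivation:
Price: 65¢
Coin 1 (quarter, 25¢): balance = 25¢
Coin 2 (quarter, 25¢): balance = 50¢
Coin 3 (dime, 10¢): balance = 60¢
Coin 4 (dime, 10¢): balance = 70¢
  → balance >= price → DISPENSE, change = 70 - 65 = 5¢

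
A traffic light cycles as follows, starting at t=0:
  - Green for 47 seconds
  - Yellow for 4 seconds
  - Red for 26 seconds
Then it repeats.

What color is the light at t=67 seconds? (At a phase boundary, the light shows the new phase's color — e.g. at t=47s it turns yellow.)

Cycle length = 47 + 4 + 26 = 77s
t = 67, phase_t = 67 mod 77 = 67
67 >= 51 → RED

Answer: red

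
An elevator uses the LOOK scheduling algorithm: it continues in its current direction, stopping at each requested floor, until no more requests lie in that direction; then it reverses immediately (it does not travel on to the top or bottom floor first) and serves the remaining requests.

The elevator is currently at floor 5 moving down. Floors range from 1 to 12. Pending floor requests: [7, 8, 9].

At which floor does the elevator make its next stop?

Current floor: 5, direction: down
Requests above: [7, 8, 9]
Requests below: []
Moving down but no requests below → reverse; nearest above is min([7, 8, 9]) = 7

Answer: 7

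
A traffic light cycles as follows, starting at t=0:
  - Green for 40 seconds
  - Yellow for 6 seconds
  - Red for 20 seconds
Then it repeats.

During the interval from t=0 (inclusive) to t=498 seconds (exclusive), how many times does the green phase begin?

Cycle = 40+6+20 = 66s
green phase starts at t = k*66 + 0 for k=0,1,2,...
Need k*66+0 < 498 → k < 7.545
k ∈ {0, ..., 7} → 8 starts

Answer: 8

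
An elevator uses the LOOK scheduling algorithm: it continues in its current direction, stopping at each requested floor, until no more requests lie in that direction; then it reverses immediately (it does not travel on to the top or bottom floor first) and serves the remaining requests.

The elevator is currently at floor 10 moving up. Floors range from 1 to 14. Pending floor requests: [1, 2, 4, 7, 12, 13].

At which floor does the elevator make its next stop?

Answer: 12

Derivation:
Current floor: 10, direction: up
Requests above: [12, 13]
Requests below: [1, 2, 4, 7]
Moving up and requests lie above → nearest above is min([12, 13]) = 12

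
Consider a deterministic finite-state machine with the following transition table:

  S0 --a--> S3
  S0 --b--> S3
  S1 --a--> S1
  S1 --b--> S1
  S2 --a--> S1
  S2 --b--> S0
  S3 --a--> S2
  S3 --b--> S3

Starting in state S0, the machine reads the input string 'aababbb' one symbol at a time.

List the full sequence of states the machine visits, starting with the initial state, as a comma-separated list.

Answer: S0, S3, S2, S0, S3, S3, S3, S3

Derivation:
Start: S0
  read 'a': S0 --a--> S3
  read 'a': S3 --a--> S2
  read 'b': S2 --b--> S0
  read 'a': S0 --a--> S3
  read 'b': S3 --b--> S3
  read 'b': S3 --b--> S3
  read 'b': S3 --b--> S3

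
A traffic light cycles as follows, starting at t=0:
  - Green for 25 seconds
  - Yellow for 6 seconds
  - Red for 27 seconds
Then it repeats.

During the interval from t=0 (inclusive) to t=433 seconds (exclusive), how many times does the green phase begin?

Answer: 8

Derivation:
Cycle = 25+6+27 = 58s
green phase starts at t = k*58 + 0 for k=0,1,2,...
Need k*58+0 < 433 → k < 7.466
k ∈ {0, ..., 7} → 8 starts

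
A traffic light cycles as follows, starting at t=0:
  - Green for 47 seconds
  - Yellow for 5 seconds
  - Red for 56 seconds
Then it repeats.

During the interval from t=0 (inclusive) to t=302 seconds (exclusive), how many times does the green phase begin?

Cycle = 47+5+56 = 108s
green phase starts at t = k*108 + 0 for k=0,1,2,...
Need k*108+0 < 302 → k < 2.796
k ∈ {0, ..., 2} → 3 starts

Answer: 3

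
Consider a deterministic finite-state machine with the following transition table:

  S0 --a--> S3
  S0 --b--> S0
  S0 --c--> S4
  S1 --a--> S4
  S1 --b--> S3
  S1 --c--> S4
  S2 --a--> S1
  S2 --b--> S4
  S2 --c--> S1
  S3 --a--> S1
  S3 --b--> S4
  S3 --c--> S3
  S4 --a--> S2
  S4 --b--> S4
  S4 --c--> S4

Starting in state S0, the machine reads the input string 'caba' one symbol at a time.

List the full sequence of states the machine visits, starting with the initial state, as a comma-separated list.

Start: S0
  read 'c': S0 --c--> S4
  read 'a': S4 --a--> S2
  read 'b': S2 --b--> S4
  read 'a': S4 --a--> S2

Answer: S0, S4, S2, S4, S2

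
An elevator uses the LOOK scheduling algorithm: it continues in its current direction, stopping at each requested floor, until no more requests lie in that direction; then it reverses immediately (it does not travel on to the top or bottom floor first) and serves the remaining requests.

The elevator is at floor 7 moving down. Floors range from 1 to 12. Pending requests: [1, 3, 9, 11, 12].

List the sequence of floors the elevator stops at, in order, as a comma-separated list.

Answer: 3, 1, 9, 11, 12

Derivation:
Current: 7, moving DOWN
Serve below first (descending): [3, 1]
Then reverse, serve above (ascending): [9, 11, 12]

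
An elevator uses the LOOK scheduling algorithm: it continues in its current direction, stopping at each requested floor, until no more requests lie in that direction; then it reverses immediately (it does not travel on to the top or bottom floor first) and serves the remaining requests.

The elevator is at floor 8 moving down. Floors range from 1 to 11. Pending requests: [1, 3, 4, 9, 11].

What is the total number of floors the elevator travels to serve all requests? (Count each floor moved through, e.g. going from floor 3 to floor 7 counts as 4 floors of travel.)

Answer: 17

Derivation:
Start at floor 8 moving down, LOOK stop order: [4, 3, 1, 9, 11]
  8 → 4: |4-8| = 4, total = 4
  4 → 3: |3-4| = 1, total = 5
  3 → 1: |1-3| = 2, total = 7
  1 → 9: |9-1| = 8, total = 15
  9 → 11: |11-9| = 2, total = 17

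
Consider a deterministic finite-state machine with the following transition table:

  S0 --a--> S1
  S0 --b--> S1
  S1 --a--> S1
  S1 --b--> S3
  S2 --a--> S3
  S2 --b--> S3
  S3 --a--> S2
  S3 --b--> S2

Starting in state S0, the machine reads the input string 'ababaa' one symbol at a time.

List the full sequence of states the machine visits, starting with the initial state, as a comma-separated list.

Answer: S0, S1, S3, S2, S3, S2, S3

Derivation:
Start: S0
  read 'a': S0 --a--> S1
  read 'b': S1 --b--> S3
  read 'a': S3 --a--> S2
  read 'b': S2 --b--> S3
  read 'a': S3 --a--> S2
  read 'a': S2 --a--> S3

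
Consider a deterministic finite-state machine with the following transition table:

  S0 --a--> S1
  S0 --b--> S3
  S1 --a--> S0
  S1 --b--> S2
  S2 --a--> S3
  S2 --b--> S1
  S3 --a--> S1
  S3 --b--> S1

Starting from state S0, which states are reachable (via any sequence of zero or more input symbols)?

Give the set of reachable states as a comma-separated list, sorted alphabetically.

Answer: S0, S1, S2, S3

Derivation:
BFS from S0:
  visit S0: S0--a-->S1 (new), S0--b-->S3 (new)
  visit S1: S1--a-->S0 (seen), S1--b-->S2 (new)
  visit S3: S3--a-->S1 (seen), S3--b-->S1 (seen)
  visit S2: S2--a-->S3 (seen), S2--b-->S1 (seen)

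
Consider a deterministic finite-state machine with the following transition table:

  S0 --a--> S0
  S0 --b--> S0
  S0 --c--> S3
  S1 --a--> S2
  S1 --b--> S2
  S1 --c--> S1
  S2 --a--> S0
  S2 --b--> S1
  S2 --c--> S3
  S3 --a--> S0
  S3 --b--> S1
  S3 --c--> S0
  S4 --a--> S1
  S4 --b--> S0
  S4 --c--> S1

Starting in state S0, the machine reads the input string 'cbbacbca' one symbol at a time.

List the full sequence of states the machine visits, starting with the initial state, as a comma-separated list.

Start: S0
  read 'c': S0 --c--> S3
  read 'b': S3 --b--> S1
  read 'b': S1 --b--> S2
  read 'a': S2 --a--> S0
  read 'c': S0 --c--> S3
  read 'b': S3 --b--> S1
  read 'c': S1 --c--> S1
  read 'a': S1 --a--> S2

Answer: S0, S3, S1, S2, S0, S3, S1, S1, S2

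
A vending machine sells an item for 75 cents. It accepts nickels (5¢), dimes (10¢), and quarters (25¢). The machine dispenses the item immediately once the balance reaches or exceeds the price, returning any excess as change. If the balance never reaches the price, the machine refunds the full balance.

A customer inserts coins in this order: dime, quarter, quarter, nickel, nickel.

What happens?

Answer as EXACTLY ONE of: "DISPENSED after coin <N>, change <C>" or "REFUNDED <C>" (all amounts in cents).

Answer: REFUNDED 70

Derivation:
Price: 75¢
Coin 1 (dime, 10¢): balance = 10¢
Coin 2 (quarter, 25¢): balance = 35¢
Coin 3 (quarter, 25¢): balance = 60¢
Coin 4 (nickel, 5¢): balance = 65¢
Coin 5 (nickel, 5¢): balance = 70¢
All coins inserted, balance 70¢ < price 75¢ → REFUND 70¢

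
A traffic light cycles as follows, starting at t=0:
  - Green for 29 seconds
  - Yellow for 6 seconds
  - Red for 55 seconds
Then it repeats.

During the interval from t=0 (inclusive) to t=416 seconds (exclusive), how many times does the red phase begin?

Cycle = 29+6+55 = 90s
red phase starts at t = k*90 + 35 for k=0,1,2,...
Need k*90+35 < 416 → k < 4.233
k ∈ {0, ..., 4} → 5 starts

Answer: 5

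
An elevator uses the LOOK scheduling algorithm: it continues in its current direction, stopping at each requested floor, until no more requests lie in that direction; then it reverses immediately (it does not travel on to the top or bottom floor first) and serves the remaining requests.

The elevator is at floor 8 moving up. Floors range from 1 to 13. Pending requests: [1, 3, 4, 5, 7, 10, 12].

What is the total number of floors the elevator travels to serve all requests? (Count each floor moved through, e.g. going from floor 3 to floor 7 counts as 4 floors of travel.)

Start at floor 8 moving up, LOOK stop order: [10, 12, 7, 5, 4, 3, 1]
  8 → 10: |10-8| = 2, total = 2
  10 → 12: |12-10| = 2, total = 4
  12 → 7: |7-12| = 5, total = 9
  7 → 5: |5-7| = 2, total = 11
  5 → 4: |4-5| = 1, total = 12
  4 → 3: |3-4| = 1, total = 13
  3 → 1: |1-3| = 2, total = 15

Answer: 15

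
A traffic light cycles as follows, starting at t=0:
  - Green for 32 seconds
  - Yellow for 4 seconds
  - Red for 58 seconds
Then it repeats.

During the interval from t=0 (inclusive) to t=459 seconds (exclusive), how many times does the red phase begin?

Answer: 5

Derivation:
Cycle = 32+4+58 = 94s
red phase starts at t = k*94 + 36 for k=0,1,2,...
Need k*94+36 < 459 → k < 4.500
k ∈ {0, ..., 4} → 5 starts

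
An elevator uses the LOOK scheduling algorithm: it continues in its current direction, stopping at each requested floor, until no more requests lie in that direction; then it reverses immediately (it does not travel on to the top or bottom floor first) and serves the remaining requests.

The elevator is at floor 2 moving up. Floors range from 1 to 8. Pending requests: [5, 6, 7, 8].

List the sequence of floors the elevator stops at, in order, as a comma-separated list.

Answer: 5, 6, 7, 8

Derivation:
Current: 2, moving UP
Serve above first (ascending): [5, 6, 7, 8]
Then reverse, serve below (descending): []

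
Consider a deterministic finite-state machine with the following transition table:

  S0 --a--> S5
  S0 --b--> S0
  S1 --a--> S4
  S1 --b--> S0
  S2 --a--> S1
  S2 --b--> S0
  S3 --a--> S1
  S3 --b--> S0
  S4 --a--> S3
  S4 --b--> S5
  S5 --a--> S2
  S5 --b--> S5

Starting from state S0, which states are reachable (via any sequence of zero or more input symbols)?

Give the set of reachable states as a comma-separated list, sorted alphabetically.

BFS from S0:
  visit S0: S0--a-->S5 (new), S0--b-->S0 (seen)
  visit S5: S5--a-->S2 (new), S5--b-->S5 (seen)
  visit S2: S2--a-->S1 (new), S2--b-->S0 (seen)
  visit S1: S1--a-->S4 (new), S1--b-->S0 (seen)
  visit S4: S4--a-->S3 (new), S4--b-->S5 (seen)
  visit S3: S3--a-->S1 (seen), S3--b-->S0 (seen)

Answer: S0, S1, S2, S3, S4, S5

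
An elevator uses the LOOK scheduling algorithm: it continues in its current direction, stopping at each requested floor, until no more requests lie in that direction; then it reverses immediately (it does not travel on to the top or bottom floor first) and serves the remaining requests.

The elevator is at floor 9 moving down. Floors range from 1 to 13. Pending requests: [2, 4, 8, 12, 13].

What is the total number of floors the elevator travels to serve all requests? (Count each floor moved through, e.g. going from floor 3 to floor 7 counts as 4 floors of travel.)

Answer: 18

Derivation:
Start at floor 9 moving down, LOOK stop order: [8, 4, 2, 12, 13]
  9 → 8: |8-9| = 1, total = 1
  8 → 4: |4-8| = 4, total = 5
  4 → 2: |2-4| = 2, total = 7
  2 → 12: |12-2| = 10, total = 17
  12 → 13: |13-12| = 1, total = 18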